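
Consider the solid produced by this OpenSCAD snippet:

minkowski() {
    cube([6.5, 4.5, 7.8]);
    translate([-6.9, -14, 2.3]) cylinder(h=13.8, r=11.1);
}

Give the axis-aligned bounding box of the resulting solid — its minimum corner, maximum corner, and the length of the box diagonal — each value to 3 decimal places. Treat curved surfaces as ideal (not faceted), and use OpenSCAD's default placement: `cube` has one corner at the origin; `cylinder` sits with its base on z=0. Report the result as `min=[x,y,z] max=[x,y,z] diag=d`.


min=[-18.000,-25.100,2.300] max=[10.700,1.600,23.900] diag=44.756

A = translate([-6.9, -14, 2.3]) cylinder(h=13.8, r=11.1) → bbox [-18,-25.1,2.3] .. [4.2,-2.9,16.1]
B = cube([6.5, 4.5, 7.8]) → bbox [0,0,0] .. [6.5,4.5,7.8]
lo = A.lo+B.lo = [-18+0, -25.1+0, 2.3+0] = [-18.000,-25.100,2.300]
hi = A.hi+B.hi = [4.2+6.5, -2.9+4.5, 16.1+7.8] = [10.700,1.600,23.900]
diag = √(28.7²+26.7²+21.6²) = √2003.14 = 44.756


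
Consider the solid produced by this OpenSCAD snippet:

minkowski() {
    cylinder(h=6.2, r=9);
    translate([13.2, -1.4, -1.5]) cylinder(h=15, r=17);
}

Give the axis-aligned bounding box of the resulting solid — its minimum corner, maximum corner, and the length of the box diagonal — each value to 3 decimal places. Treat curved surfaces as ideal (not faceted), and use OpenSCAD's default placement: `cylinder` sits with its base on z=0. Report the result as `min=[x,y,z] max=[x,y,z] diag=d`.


min=[-12.800,-27.400,-1.500] max=[39.200,24.600,19.700] diag=76.534

A = translate([13.2, -1.4, -1.5]) cylinder(h=15, r=17) → bbox [-3.8,-18.4,-1.5] .. [30.2,15.6,13.5]
B = cylinder(h=6.2, r=9) → bbox [-9,-9,0] .. [9,9,6.2]
lo = A.lo+B.lo = [-3.8-9, -18.4-9, -1.5+0] = [-12.800,-27.400,-1.500]
hi = A.hi+B.hi = [30.2+9, 15.6+9, 13.5+6.2] = [39.200,24.600,19.700]
diag = √(52²+52²+21.2²) = √5857.44 = 76.534


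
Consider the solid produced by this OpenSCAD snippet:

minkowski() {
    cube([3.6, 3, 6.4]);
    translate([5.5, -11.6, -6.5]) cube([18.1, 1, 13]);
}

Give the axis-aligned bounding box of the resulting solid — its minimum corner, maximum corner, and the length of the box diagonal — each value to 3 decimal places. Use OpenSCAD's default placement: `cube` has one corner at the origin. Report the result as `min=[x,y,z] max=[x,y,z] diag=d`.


A = translate([5.5, -11.6, -6.5]) cube([18.1, 1, 13]) → bbox [5.5,-11.6,-6.5] .. [23.6,-10.6,6.5]
B = cube([3.6, 3, 6.4]) → bbox [0,0,0] .. [3.6,3,6.4]
lo = A.lo+B.lo = [5.5+0, -11.6+0, -6.5+0] = [5.500,-11.600,-6.500]
hi = A.hi+B.hi = [23.6+3.6, -10.6+3, 6.5+6.4] = [27.200,-7.600,12.900]
diag = √(21.7²+4²+19.4²) = √863.25 = 29.381

min=[5.500,-11.600,-6.500] max=[27.200,-7.600,12.900] diag=29.381


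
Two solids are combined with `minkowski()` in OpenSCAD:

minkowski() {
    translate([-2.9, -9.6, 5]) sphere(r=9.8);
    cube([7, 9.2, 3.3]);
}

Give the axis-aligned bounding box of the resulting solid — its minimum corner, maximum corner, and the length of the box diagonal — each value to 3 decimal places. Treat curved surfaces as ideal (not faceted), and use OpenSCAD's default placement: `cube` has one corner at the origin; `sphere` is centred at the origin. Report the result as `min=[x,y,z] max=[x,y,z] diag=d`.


min=[-12.700,-19.400,-4.800] max=[13.900,9.400,18.100] diag=45.403

A = translate([-2.9, -9.6, 5]) sphere(r=9.8) → bbox [-12.7,-19.4,-4.8] .. [6.9,0.2,14.8]
B = cube([7, 9.2, 3.3]) → bbox [0,0,0] .. [7,9.2,3.3]
lo = A.lo+B.lo = [-12.7+0, -19.4+0, -4.8+0] = [-12.700,-19.400,-4.800]
hi = A.hi+B.hi = [6.9+7, 0.2+9.2, 14.8+3.3] = [13.900,9.400,18.100]
diag = √(26.6²+28.8²+22.9²) = √2061.41 = 45.403


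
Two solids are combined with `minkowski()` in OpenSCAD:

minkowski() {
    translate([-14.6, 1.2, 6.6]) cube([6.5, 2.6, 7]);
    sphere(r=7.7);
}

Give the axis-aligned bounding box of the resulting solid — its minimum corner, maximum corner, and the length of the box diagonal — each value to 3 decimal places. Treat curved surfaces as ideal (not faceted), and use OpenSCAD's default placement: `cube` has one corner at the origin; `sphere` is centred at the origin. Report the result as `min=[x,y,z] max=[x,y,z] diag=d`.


A = translate([-14.6, 1.2, 6.6]) cube([6.5, 2.6, 7]) → bbox [-14.6,1.2,6.6] .. [-8.1,3.8,13.6]
B = sphere(r=7.7) → bbox [-7.7,-7.7,-7.7] .. [7.7,7.7,7.7]
lo = A.lo+B.lo = [-14.6-7.7, 1.2-7.7, 6.6-7.7] = [-22.300,-6.500,-1.100]
hi = A.hi+B.hi = [-8.1+7.7, 3.8+7.7, 13.6+7.7] = [-0.400,11.500,21.300]
diag = √(21.9²+18²+22.4²) = √1305.37 = 36.130

min=[-22.300,-6.500,-1.100] max=[-0.400,11.500,21.300] diag=36.130


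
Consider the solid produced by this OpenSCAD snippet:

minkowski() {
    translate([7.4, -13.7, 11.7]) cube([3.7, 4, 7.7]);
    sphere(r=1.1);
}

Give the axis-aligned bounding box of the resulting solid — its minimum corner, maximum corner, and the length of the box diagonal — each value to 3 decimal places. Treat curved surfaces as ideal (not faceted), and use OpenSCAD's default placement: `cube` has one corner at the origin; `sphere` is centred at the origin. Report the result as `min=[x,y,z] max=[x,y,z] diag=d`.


A = translate([7.4, -13.7, 11.7]) cube([3.7, 4, 7.7]) → bbox [7.4,-13.7,11.7] .. [11.1,-9.7,19.4]
B = sphere(r=1.1) → bbox [-1.1,-1.1,-1.1] .. [1.1,1.1,1.1]
lo = A.lo+B.lo = [7.4-1.1, -13.7-1.1, 11.7-1.1] = [6.300,-14.800,10.600]
hi = A.hi+B.hi = [11.1+1.1, -9.7+1.1, 19.4+1.1] = [12.200,-8.600,20.500]
diag = √(5.9²+6.2²+9.9²) = √171.26 = 13.087

min=[6.300,-14.800,10.600] max=[12.200,-8.600,20.500] diag=13.087


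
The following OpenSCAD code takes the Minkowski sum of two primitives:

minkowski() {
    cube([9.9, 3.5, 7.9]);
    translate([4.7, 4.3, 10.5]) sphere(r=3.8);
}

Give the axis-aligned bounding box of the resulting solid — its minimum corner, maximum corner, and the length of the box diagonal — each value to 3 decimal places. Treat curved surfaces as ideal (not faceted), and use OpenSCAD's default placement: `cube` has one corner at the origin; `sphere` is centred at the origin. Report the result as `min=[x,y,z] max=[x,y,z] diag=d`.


min=[0.900,0.500,6.700] max=[18.400,11.600,22.200] diag=25.879

A = translate([4.7, 4.3, 10.5]) sphere(r=3.8) → bbox [0.9,0.5,6.7] .. [8.5,8.1,14.3]
B = cube([9.9, 3.5, 7.9]) → bbox [0,0,0] .. [9.9,3.5,7.9]
lo = A.lo+B.lo = [0.9+0, 0.5+0, 6.7+0] = [0.900,0.500,6.700]
hi = A.hi+B.hi = [8.5+9.9, 8.1+3.5, 14.3+7.9] = [18.400,11.600,22.200]
diag = √(17.5²+11.1²+15.5²) = √669.71 = 25.879


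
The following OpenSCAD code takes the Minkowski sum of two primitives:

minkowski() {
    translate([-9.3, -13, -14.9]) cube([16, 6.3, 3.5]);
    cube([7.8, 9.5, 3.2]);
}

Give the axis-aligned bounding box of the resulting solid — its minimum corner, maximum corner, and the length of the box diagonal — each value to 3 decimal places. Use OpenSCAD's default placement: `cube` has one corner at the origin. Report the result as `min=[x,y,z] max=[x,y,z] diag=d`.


A = translate([-9.3, -13, -14.9]) cube([16, 6.3, 3.5]) → bbox [-9.3,-13,-14.9] .. [6.7,-6.7,-11.4]
B = cube([7.8, 9.5, 3.2]) → bbox [0,0,0] .. [7.8,9.5,3.2]
lo = A.lo+B.lo = [-9.3+0, -13+0, -14.9+0] = [-9.300,-13.000,-14.900]
hi = A.hi+B.hi = [6.7+7.8, -6.7+9.5, -11.4+3.2] = [14.500,2.800,-8.200]
diag = √(23.8²+15.8²+6.7²) = √860.97 = 29.342

min=[-9.300,-13.000,-14.900] max=[14.500,2.800,-8.200] diag=29.342


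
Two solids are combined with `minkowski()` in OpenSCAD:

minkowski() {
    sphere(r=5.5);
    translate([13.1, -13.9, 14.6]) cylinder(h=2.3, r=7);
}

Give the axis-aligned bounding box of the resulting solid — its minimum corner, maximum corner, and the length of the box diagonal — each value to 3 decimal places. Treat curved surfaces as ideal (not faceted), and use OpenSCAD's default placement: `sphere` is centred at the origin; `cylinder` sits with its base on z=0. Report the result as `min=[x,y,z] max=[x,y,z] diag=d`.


min=[0.600,-26.400,9.100] max=[25.600,-1.400,22.400] diag=37.774

A = translate([13.1, -13.9, 14.6]) cylinder(h=2.3, r=7) → bbox [6.1,-20.9,14.6] .. [20.1,-6.9,16.9]
B = sphere(r=5.5) → bbox [-5.5,-5.5,-5.5] .. [5.5,5.5,5.5]
lo = A.lo+B.lo = [6.1-5.5, -20.9-5.5, 14.6-5.5] = [0.600,-26.400,9.100]
hi = A.hi+B.hi = [20.1+5.5, -6.9+5.5, 16.9+5.5] = [25.600,-1.400,22.400]
diag = √(25²+25²+13.3²) = √1426.89 = 37.774


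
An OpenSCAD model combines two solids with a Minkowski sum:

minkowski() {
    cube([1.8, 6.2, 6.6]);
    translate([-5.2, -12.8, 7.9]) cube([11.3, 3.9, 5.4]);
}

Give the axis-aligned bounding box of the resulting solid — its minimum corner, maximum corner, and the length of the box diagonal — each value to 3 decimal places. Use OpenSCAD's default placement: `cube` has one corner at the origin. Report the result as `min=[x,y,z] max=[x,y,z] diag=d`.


min=[-5.200,-12.800,7.900] max=[7.900,-2.700,19.900] diag=20.436

A = translate([-5.2, -12.8, 7.9]) cube([11.3, 3.9, 5.4]) → bbox [-5.2,-12.8,7.9] .. [6.1,-8.9,13.3]
B = cube([1.8, 6.2, 6.6]) → bbox [0,0,0] .. [1.8,6.2,6.6]
lo = A.lo+B.lo = [-5.2+0, -12.8+0, 7.9+0] = [-5.200,-12.800,7.900]
hi = A.hi+B.hi = [6.1+1.8, -8.9+6.2, 13.3+6.6] = [7.900,-2.700,19.900]
diag = √(13.1²+10.1²+12²) = √417.62 = 20.436


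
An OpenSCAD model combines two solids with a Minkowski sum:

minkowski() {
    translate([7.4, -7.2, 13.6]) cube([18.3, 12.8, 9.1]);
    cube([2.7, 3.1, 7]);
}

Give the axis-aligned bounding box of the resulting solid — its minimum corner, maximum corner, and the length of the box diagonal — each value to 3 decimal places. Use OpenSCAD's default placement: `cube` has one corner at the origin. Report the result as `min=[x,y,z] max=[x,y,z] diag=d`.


A = translate([7.4, -7.2, 13.6]) cube([18.3, 12.8, 9.1]) → bbox [7.4,-7.2,13.6] .. [25.7,5.6,22.7]
B = cube([2.7, 3.1, 7]) → bbox [0,0,0] .. [2.7,3.1,7]
lo = A.lo+B.lo = [7.4+0, -7.2+0, 13.6+0] = [7.400,-7.200,13.600]
hi = A.hi+B.hi = [25.7+2.7, 5.6+3.1, 22.7+7] = [28.400,8.700,29.700]
diag = √(21²+15.9²+16.1²) = √953.02 = 30.871

min=[7.400,-7.200,13.600] max=[28.400,8.700,29.700] diag=30.871


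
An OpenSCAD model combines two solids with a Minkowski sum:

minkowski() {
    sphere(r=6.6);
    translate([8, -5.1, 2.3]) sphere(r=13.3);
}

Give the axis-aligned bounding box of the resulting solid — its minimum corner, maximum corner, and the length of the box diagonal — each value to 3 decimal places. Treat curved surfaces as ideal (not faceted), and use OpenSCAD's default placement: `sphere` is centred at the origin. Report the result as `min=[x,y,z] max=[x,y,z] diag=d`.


min=[-11.900,-25.000,-17.600] max=[27.900,14.800,22.200] diag=68.936

A = translate([8, -5.1, 2.3]) sphere(r=13.3) → bbox [-5.3,-18.4,-11] .. [21.3,8.2,15.6]
B = sphere(r=6.6) → bbox [-6.6,-6.6,-6.6] .. [6.6,6.6,6.6]
lo = A.lo+B.lo = [-5.3-6.6, -18.4-6.6, -11-6.6] = [-11.900,-25.000,-17.600]
hi = A.hi+B.hi = [21.3+6.6, 8.2+6.6, 15.6+6.6] = [27.900,14.800,22.200]
diag = √(39.8²+39.8²+39.8²) = √4752.12 = 68.936


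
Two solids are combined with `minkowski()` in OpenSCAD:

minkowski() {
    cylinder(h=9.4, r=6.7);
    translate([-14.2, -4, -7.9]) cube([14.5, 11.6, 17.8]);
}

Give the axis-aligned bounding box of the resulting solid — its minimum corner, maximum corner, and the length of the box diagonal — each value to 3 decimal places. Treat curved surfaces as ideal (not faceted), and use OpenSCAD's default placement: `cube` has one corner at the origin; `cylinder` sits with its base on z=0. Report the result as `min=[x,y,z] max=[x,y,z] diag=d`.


A = translate([-14.2, -4, -7.9]) cube([14.5, 11.6, 17.8]) → bbox [-14.2,-4,-7.9] .. [0.3,7.6,9.9]
B = cylinder(h=9.4, r=6.7) → bbox [-6.7,-6.7,0] .. [6.7,6.7,9.4]
lo = A.lo+B.lo = [-14.2-6.7, -4-6.7, -7.9+0] = [-20.900,-10.700,-7.900]
hi = A.hi+B.hi = [0.3+6.7, 7.6+6.7, 9.9+9.4] = [7.000,14.300,19.300]
diag = √(27.9²+25²+27.2²) = √2143.25 = 46.295

min=[-20.900,-10.700,-7.900] max=[7.000,14.300,19.300] diag=46.295


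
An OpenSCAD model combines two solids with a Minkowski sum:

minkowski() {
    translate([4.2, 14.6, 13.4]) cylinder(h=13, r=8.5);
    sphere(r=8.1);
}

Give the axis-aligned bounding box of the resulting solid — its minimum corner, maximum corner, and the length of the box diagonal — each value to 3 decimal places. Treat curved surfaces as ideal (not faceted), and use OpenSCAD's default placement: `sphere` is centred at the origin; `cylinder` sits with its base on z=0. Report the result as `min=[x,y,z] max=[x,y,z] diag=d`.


A = translate([4.2, 14.6, 13.4]) cylinder(h=13, r=8.5) → bbox [-4.3,6.1,13.4] .. [12.7,23.1,26.4]
B = sphere(r=8.1) → bbox [-8.1,-8.1,-8.1] .. [8.1,8.1,8.1]
lo = A.lo+B.lo = [-4.3-8.1, 6.1-8.1, 13.4-8.1] = [-12.400,-2.000,5.300]
hi = A.hi+B.hi = [12.7+8.1, 23.1+8.1, 26.4+8.1] = [20.800,31.200,34.500]
diag = √(33.2²+33.2²+29.2²) = √3057.12 = 55.291

min=[-12.400,-2.000,5.300] max=[20.800,31.200,34.500] diag=55.291


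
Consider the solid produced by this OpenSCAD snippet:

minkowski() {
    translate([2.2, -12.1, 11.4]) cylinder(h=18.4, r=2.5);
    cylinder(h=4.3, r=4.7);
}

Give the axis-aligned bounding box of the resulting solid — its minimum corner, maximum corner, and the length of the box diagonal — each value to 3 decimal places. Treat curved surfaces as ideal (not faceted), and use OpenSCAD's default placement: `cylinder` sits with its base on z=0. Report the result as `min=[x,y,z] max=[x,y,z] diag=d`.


A = translate([2.2, -12.1, 11.4]) cylinder(h=18.4, r=2.5) → bbox [-0.3,-14.6,11.4] .. [4.7,-9.6,29.8]
B = cylinder(h=4.3, r=4.7) → bbox [-4.7,-4.7,0] .. [4.7,4.7,4.3]
lo = A.lo+B.lo = [-0.3-4.7, -14.6-4.7, 11.4+0] = [-5.000,-19.300,11.400]
hi = A.hi+B.hi = [4.7+4.7, -9.6+4.7, 29.8+4.3] = [9.400,-4.900,34.100]
diag = √(14.4²+14.4²+22.7²) = √930.01 = 30.496

min=[-5.000,-19.300,11.400] max=[9.400,-4.900,34.100] diag=30.496


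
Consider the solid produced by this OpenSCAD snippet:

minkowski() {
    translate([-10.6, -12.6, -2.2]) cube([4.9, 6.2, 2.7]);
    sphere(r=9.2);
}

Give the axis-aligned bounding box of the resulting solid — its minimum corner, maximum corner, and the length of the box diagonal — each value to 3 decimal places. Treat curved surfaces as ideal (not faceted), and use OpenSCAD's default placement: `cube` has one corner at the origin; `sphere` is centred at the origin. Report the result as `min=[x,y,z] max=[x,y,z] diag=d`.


min=[-19.800,-21.800,-11.400] max=[3.500,2.800,9.700] diag=39.916

A = translate([-10.6, -12.6, -2.2]) cube([4.9, 6.2, 2.7]) → bbox [-10.6,-12.6,-2.2] .. [-5.7,-6.4,0.5]
B = sphere(r=9.2) → bbox [-9.2,-9.2,-9.2] .. [9.2,9.2,9.2]
lo = A.lo+B.lo = [-10.6-9.2, -12.6-9.2, -2.2-9.2] = [-19.800,-21.800,-11.400]
hi = A.hi+B.hi = [-5.7+9.2, -6.4+9.2, 0.5+9.2] = [3.500,2.800,9.700]
diag = √(23.3²+24.6²+21.1²) = √1593.26 = 39.916


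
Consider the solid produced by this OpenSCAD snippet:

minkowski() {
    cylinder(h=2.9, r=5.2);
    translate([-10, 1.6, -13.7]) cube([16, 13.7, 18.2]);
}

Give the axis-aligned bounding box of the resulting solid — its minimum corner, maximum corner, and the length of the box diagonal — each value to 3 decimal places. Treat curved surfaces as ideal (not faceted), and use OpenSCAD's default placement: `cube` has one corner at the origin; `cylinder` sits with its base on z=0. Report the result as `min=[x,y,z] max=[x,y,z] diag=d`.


A = translate([-10, 1.6, -13.7]) cube([16, 13.7, 18.2]) → bbox [-10,1.6,-13.7] .. [6,15.3,4.5]
B = cylinder(h=2.9, r=5.2) → bbox [-5.2,-5.2,0] .. [5.2,5.2,2.9]
lo = A.lo+B.lo = [-10-5.2, 1.6-5.2, -13.7+0] = [-15.200,-3.600,-13.700]
hi = A.hi+B.hi = [6+5.2, 15.3+5.2, 4.5+2.9] = [11.200,20.500,7.400]
diag = √(26.4²+24.1²+21.1²) = √1722.98 = 41.509

min=[-15.200,-3.600,-13.700] max=[11.200,20.500,7.400] diag=41.509


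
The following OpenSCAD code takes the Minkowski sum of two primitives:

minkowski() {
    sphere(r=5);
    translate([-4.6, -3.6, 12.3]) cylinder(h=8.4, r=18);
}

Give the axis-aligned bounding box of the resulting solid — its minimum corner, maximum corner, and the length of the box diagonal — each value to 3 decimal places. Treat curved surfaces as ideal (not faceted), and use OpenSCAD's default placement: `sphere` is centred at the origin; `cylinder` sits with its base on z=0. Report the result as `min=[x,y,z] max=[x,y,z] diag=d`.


A = translate([-4.6, -3.6, 12.3]) cylinder(h=8.4, r=18) → bbox [-22.6,-21.6,12.3] .. [13.4,14.4,20.7]
B = sphere(r=5) → bbox [-5,-5,-5] .. [5,5,5]
lo = A.lo+B.lo = [-22.6-5, -21.6-5, 12.3-5] = [-27.600,-26.600,7.300]
hi = A.hi+B.hi = [13.4+5, 14.4+5, 20.7+5] = [18.400,19.400,25.700]
diag = √(46²+46²+18.4²) = √4570.56 = 67.606

min=[-27.600,-26.600,7.300] max=[18.400,19.400,25.700] diag=67.606


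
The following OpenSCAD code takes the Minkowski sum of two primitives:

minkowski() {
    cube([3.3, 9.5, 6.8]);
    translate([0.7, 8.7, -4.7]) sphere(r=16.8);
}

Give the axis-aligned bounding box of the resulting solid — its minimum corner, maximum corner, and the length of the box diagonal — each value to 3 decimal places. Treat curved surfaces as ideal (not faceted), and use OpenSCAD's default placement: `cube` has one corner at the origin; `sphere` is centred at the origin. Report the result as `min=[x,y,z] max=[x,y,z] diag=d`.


min=[-16.100,-8.100,-21.500] max=[20.800,35.000,18.900] diag=69.652

A = translate([0.7, 8.7, -4.7]) sphere(r=16.8) → bbox [-16.1,-8.1,-21.5] .. [17.5,25.5,12.1]
B = cube([3.3, 9.5, 6.8]) → bbox [0,0,0] .. [3.3,9.5,6.8]
lo = A.lo+B.lo = [-16.1+0, -8.1+0, -21.5+0] = [-16.100,-8.100,-21.500]
hi = A.hi+B.hi = [17.5+3.3, 25.5+9.5, 12.1+6.8] = [20.800,35.000,18.900]
diag = √(36.9²+43.1²+40.4²) = √4851.38 = 69.652


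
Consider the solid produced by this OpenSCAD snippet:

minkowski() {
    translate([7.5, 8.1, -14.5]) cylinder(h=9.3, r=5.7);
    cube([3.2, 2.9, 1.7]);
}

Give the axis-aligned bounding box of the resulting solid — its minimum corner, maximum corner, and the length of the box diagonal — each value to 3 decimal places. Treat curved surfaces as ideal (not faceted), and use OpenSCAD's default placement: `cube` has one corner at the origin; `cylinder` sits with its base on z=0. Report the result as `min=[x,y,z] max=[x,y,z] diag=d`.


A = translate([7.5, 8.1, -14.5]) cylinder(h=9.3, r=5.7) → bbox [1.8,2.4,-14.5] .. [13.2,13.8,-5.2]
B = cube([3.2, 2.9, 1.7]) → bbox [0,0,0] .. [3.2,2.9,1.7]
lo = A.lo+B.lo = [1.8+0, 2.4+0, -14.5+0] = [1.800,2.400,-14.500]
hi = A.hi+B.hi = [13.2+3.2, 13.8+2.9, -5.2+1.7] = [16.400,16.700,-3.500]
diag = √(14.6²+14.3²+11²) = √538.65 = 23.209

min=[1.800,2.400,-14.500] max=[16.400,16.700,-3.500] diag=23.209


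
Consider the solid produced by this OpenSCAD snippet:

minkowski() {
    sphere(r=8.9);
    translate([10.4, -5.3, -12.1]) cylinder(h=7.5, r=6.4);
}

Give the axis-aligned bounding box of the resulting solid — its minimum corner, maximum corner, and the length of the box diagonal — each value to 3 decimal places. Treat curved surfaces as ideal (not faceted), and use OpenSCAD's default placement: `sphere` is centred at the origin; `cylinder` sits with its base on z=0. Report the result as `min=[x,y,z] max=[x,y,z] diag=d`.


A = translate([10.4, -5.3, -12.1]) cylinder(h=7.5, r=6.4) → bbox [4,-11.7,-12.1] .. [16.8,1.1,-4.6]
B = sphere(r=8.9) → bbox [-8.9,-8.9,-8.9] .. [8.9,8.9,8.9]
lo = A.lo+B.lo = [4-8.9, -11.7-8.9, -12.1-8.9] = [-4.900,-20.600,-21.000]
hi = A.hi+B.hi = [16.8+8.9, 1.1+8.9, -4.6+8.9] = [25.700,10.000,4.300]
diag = √(30.6²+30.6²+25.3²) = √2512.81 = 50.128

min=[-4.900,-20.600,-21.000] max=[25.700,10.000,4.300] diag=50.128


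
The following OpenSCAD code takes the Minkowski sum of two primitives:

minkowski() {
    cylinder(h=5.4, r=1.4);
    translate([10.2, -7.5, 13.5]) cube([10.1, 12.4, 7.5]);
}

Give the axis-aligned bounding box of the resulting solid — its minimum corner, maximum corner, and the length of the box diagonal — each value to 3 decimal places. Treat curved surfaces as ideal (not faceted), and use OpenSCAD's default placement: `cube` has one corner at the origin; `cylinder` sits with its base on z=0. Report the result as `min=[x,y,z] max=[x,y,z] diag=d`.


A = translate([10.2, -7.5, 13.5]) cube([10.1, 12.4, 7.5]) → bbox [10.2,-7.5,13.5] .. [20.3,4.9,21]
B = cylinder(h=5.4, r=1.4) → bbox [-1.4,-1.4,0] .. [1.4,1.4,5.4]
lo = A.lo+B.lo = [10.2-1.4, -7.5-1.4, 13.5+0] = [8.800,-8.900,13.500]
hi = A.hi+B.hi = [20.3+1.4, 4.9+1.4, 21+5.4] = [21.700,6.300,26.400]
diag = √(12.9²+15.2²+12.9²) = √563.86 = 23.746

min=[8.800,-8.900,13.500] max=[21.700,6.300,26.400] diag=23.746


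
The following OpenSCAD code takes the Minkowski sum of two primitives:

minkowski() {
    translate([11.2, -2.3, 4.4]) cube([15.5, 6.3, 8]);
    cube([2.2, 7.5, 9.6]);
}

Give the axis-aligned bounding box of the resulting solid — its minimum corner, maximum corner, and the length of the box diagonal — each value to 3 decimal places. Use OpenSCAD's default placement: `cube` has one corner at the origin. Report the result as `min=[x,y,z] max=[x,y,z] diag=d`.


min=[11.200,-2.300,4.400] max=[28.900,11.500,22.000] diag=28.522

A = translate([11.2, -2.3, 4.4]) cube([15.5, 6.3, 8]) → bbox [11.2,-2.3,4.4] .. [26.7,4,12.4]
B = cube([2.2, 7.5, 9.6]) → bbox [0,0,0] .. [2.2,7.5,9.6]
lo = A.lo+B.lo = [11.2+0, -2.3+0, 4.4+0] = [11.200,-2.300,4.400]
hi = A.hi+B.hi = [26.7+2.2, 4+7.5, 12.4+9.6] = [28.900,11.500,22.000]
diag = √(17.7²+13.8²+17.6²) = √813.49 = 28.522


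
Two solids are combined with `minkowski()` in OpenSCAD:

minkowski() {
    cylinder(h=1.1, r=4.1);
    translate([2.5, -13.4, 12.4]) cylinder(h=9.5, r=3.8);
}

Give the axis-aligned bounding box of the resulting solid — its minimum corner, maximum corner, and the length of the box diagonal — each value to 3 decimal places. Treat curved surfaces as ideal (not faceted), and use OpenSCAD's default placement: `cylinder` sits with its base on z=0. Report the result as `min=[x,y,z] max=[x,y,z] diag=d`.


A = translate([2.5, -13.4, 12.4]) cylinder(h=9.5, r=3.8) → bbox [-1.3,-17.2,12.4] .. [6.3,-9.6,21.9]
B = cylinder(h=1.1, r=4.1) → bbox [-4.1,-4.1,0] .. [4.1,4.1,1.1]
lo = A.lo+B.lo = [-1.3-4.1, -17.2-4.1, 12.4+0] = [-5.400,-21.300,12.400]
hi = A.hi+B.hi = [6.3+4.1, -9.6+4.1, 21.9+1.1] = [10.400,-5.500,23.000]
diag = √(15.8²+15.8²+10.6²) = √611.64 = 24.731

min=[-5.400,-21.300,12.400] max=[10.400,-5.500,23.000] diag=24.731


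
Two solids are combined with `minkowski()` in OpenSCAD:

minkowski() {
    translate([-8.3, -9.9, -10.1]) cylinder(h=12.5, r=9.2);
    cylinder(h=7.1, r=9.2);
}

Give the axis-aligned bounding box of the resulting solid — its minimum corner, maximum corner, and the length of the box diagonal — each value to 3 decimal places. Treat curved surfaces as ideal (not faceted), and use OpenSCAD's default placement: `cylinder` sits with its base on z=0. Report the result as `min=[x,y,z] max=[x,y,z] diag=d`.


A = translate([-8.3, -9.9, -10.1]) cylinder(h=12.5, r=9.2) → bbox [-17.5,-19.1,-10.1] .. [0.9,-0.7,2.4]
B = cylinder(h=7.1, r=9.2) → bbox [-9.2,-9.2,0] .. [9.2,9.2,7.1]
lo = A.lo+B.lo = [-17.5-9.2, -19.1-9.2, -10.1+0] = [-26.700,-28.300,-10.100]
hi = A.hi+B.hi = [0.9+9.2, -0.7+9.2, 2.4+7.1] = [10.100,8.500,9.500]
diag = √(36.8²+36.8²+19.6²) = √3092.64 = 55.612

min=[-26.700,-28.300,-10.100] max=[10.100,8.500,9.500] diag=55.612


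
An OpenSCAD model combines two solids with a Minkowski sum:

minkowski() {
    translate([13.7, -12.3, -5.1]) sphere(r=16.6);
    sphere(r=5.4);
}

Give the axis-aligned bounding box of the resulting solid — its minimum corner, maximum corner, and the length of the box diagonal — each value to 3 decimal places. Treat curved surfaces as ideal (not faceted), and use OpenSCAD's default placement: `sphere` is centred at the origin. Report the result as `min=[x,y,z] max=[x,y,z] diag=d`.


min=[-8.300,-34.300,-27.100] max=[35.700,9.700,16.900] diag=76.210

A = translate([13.7, -12.3, -5.1]) sphere(r=16.6) → bbox [-2.9,-28.9,-21.7] .. [30.3,4.3,11.5]
B = sphere(r=5.4) → bbox [-5.4,-5.4,-5.4] .. [5.4,5.4,5.4]
lo = A.lo+B.lo = [-2.9-5.4, -28.9-5.4, -21.7-5.4] = [-8.300,-34.300,-27.100]
hi = A.hi+B.hi = [30.3+5.4, 4.3+5.4, 11.5+5.4] = [35.700,9.700,16.900]
diag = √(44²+44²+44²) = √5808 = 76.210


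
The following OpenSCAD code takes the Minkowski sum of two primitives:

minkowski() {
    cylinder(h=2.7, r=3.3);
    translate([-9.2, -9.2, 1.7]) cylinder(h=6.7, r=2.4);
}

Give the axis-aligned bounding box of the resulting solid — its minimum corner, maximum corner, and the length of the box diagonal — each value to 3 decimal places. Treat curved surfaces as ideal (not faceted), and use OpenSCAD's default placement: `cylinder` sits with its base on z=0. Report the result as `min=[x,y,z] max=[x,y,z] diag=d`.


min=[-14.900,-14.900,1.700] max=[-3.500,-3.500,11.100] diag=18.662

A = translate([-9.2, -9.2, 1.7]) cylinder(h=6.7, r=2.4) → bbox [-11.6,-11.6,1.7] .. [-6.8,-6.8,8.4]
B = cylinder(h=2.7, r=3.3) → bbox [-3.3,-3.3,0] .. [3.3,3.3,2.7]
lo = A.lo+B.lo = [-11.6-3.3, -11.6-3.3, 1.7+0] = [-14.900,-14.900,1.700]
hi = A.hi+B.hi = [-6.8+3.3, -6.8+3.3, 8.4+2.7] = [-3.500,-3.500,11.100]
diag = √(11.4²+11.4²+9.4²) = √348.28 = 18.662


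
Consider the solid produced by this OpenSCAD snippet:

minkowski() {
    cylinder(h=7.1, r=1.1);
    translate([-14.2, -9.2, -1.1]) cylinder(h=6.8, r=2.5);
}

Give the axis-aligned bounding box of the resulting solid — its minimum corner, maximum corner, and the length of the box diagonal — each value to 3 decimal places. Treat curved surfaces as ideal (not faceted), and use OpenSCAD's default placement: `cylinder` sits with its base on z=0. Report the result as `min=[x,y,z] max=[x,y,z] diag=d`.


A = translate([-14.2, -9.2, -1.1]) cylinder(h=6.8, r=2.5) → bbox [-16.7,-11.7,-1.1] .. [-11.7,-6.7,5.7]
B = cylinder(h=7.1, r=1.1) → bbox [-1.1,-1.1,0] .. [1.1,1.1,7.1]
lo = A.lo+B.lo = [-16.7-1.1, -11.7-1.1, -1.1+0] = [-17.800,-12.800,-1.100]
hi = A.hi+B.hi = [-11.7+1.1, -6.7+1.1, 5.7+7.1] = [-10.600,-5.600,12.800]
diag = √(7.2²+7.2²+13.9²) = √296.89 = 17.230

min=[-17.800,-12.800,-1.100] max=[-10.600,-5.600,12.800] diag=17.230


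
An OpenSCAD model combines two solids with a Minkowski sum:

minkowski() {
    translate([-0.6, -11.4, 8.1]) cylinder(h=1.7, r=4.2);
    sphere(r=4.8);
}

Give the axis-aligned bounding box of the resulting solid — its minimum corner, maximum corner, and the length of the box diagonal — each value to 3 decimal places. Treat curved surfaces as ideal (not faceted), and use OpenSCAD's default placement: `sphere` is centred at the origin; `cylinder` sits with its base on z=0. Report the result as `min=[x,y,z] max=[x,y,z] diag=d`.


A = translate([-0.6, -11.4, 8.1]) cylinder(h=1.7, r=4.2) → bbox [-4.8,-15.6,8.1] .. [3.6,-7.2,9.8]
B = sphere(r=4.8) → bbox [-4.8,-4.8,-4.8] .. [4.8,4.8,4.8]
lo = A.lo+B.lo = [-4.8-4.8, -15.6-4.8, 8.1-4.8] = [-9.600,-20.400,3.300]
hi = A.hi+B.hi = [3.6+4.8, -7.2+4.8, 9.8+4.8] = [8.400,-2.400,14.600]
diag = √(18²+18²+11.3²) = √775.69 = 27.851

min=[-9.600,-20.400,3.300] max=[8.400,-2.400,14.600] diag=27.851


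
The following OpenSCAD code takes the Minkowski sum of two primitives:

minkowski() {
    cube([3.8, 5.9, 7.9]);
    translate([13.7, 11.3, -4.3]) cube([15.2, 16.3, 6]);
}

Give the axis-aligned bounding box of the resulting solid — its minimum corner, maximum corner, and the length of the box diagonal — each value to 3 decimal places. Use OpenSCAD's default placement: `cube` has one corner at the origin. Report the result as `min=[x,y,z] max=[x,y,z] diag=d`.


A = translate([13.7, 11.3, -4.3]) cube([15.2, 16.3, 6]) → bbox [13.7,11.3,-4.3] .. [28.9,27.6,1.7]
B = cube([3.8, 5.9, 7.9]) → bbox [0,0,0] .. [3.8,5.9,7.9]
lo = A.lo+B.lo = [13.7+0, 11.3+0, -4.3+0] = [13.700,11.300,-4.300]
hi = A.hi+B.hi = [28.9+3.8, 27.6+5.9, 1.7+7.9] = [32.700,33.500,9.600]
diag = √(19²+22.2²+13.9²) = √1047.05 = 32.358

min=[13.700,11.300,-4.300] max=[32.700,33.500,9.600] diag=32.358


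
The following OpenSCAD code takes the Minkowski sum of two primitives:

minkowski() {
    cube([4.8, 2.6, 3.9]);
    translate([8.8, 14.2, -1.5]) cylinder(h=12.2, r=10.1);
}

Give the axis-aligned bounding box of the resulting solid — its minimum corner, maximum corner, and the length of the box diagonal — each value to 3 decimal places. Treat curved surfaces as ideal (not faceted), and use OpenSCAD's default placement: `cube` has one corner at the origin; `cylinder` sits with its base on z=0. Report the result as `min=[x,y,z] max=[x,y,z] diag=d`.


min=[-1.300,4.100,-1.500] max=[23.700,26.900,14.600] diag=37.471

A = translate([8.8, 14.2, -1.5]) cylinder(h=12.2, r=10.1) → bbox [-1.3,4.1,-1.5] .. [18.9,24.3,10.7]
B = cube([4.8, 2.6, 3.9]) → bbox [0,0,0] .. [4.8,2.6,3.9]
lo = A.lo+B.lo = [-1.3+0, 4.1+0, -1.5+0] = [-1.300,4.100,-1.500]
hi = A.hi+B.hi = [18.9+4.8, 24.3+2.6, 10.7+3.9] = [23.700,26.900,14.600]
diag = √(25²+22.8²+16.1²) = √1404.05 = 37.471


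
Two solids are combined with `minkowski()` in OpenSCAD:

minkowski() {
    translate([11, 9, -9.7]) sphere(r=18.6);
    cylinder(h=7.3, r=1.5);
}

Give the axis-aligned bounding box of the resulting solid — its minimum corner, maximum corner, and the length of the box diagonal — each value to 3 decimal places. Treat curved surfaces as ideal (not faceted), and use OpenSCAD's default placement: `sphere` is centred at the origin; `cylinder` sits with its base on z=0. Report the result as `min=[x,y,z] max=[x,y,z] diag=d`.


min=[-9.100,-11.100,-28.300] max=[31.100,29.100,16.200] diag=72.196

A = translate([11, 9, -9.7]) sphere(r=18.6) → bbox [-7.6,-9.6,-28.3] .. [29.6,27.6,8.9]
B = cylinder(h=7.3, r=1.5) → bbox [-1.5,-1.5,0] .. [1.5,1.5,7.3]
lo = A.lo+B.lo = [-7.6-1.5, -9.6-1.5, -28.3+0] = [-9.100,-11.100,-28.300]
hi = A.hi+B.hi = [29.6+1.5, 27.6+1.5, 8.9+7.3] = [31.100,29.100,16.200]
diag = √(40.2²+40.2²+44.5²) = √5212.33 = 72.196


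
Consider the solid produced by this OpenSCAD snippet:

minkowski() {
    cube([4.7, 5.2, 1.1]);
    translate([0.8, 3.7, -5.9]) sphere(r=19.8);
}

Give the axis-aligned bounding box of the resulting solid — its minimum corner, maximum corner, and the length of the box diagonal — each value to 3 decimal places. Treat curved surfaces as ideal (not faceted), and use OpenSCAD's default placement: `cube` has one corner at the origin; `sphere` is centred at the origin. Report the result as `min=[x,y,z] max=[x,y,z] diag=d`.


A = translate([0.8, 3.7, -5.9]) sphere(r=19.8) → bbox [-19,-16.1,-25.7] .. [20.6,23.5,13.9]
B = cube([4.7, 5.2, 1.1]) → bbox [0,0,0] .. [4.7,5.2,1.1]
lo = A.lo+B.lo = [-19+0, -16.1+0, -25.7+0] = [-19.000,-16.100,-25.700]
hi = A.hi+B.hi = [20.6+4.7, 23.5+5.2, 13.9+1.1] = [25.300,28.700,15.000]
diag = √(44.3²+44.8²+40.7²) = √5626.02 = 75.007

min=[-19.000,-16.100,-25.700] max=[25.300,28.700,15.000] diag=75.007


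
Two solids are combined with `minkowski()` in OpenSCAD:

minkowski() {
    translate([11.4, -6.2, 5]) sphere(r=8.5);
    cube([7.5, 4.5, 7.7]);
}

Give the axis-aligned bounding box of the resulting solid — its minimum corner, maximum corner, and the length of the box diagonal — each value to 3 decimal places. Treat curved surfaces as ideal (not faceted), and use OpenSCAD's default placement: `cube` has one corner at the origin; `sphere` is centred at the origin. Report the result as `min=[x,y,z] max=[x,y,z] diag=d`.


min=[2.900,-14.700,-3.500] max=[27.400,6.800,21.200] diag=40.897

A = translate([11.4, -6.2, 5]) sphere(r=8.5) → bbox [2.9,-14.7,-3.5] .. [19.9,2.3,13.5]
B = cube([7.5, 4.5, 7.7]) → bbox [0,0,0] .. [7.5,4.5,7.7]
lo = A.lo+B.lo = [2.9+0, -14.7+0, -3.5+0] = [2.900,-14.700,-3.500]
hi = A.hi+B.hi = [19.9+7.5, 2.3+4.5, 13.5+7.7] = [27.400,6.800,21.200]
diag = √(24.5²+21.5²+24.7²) = √1672.59 = 40.897


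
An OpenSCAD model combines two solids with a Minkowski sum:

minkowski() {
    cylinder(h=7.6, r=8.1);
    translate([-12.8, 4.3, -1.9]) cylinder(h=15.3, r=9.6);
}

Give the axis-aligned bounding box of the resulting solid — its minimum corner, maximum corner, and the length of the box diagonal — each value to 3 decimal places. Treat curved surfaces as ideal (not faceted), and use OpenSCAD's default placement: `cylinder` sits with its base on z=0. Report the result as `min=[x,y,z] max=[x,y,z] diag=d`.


A = translate([-12.8, 4.3, -1.9]) cylinder(h=15.3, r=9.6) → bbox [-22.4,-5.3,-1.9] .. [-3.2,13.9,13.4]
B = cylinder(h=7.6, r=8.1) → bbox [-8.1,-8.1,0] .. [8.1,8.1,7.6]
lo = A.lo+B.lo = [-22.4-8.1, -5.3-8.1, -1.9+0] = [-30.500,-13.400,-1.900]
hi = A.hi+B.hi = [-3.2+8.1, 13.9+8.1, 13.4+7.6] = [4.900,22.000,21.000]
diag = √(35.4²+35.4²+22.9²) = √3030.73 = 55.052

min=[-30.500,-13.400,-1.900] max=[4.900,22.000,21.000] diag=55.052


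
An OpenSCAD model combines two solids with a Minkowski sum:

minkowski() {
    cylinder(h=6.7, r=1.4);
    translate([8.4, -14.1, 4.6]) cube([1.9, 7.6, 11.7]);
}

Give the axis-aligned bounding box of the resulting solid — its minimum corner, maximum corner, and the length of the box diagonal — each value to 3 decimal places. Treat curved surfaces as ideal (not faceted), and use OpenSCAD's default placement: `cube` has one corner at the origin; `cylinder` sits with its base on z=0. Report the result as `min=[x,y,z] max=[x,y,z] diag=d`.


min=[7.000,-15.500,4.600] max=[11.700,-5.100,23.000] diag=21.652

A = translate([8.4, -14.1, 4.6]) cube([1.9, 7.6, 11.7]) → bbox [8.4,-14.1,4.6] .. [10.3,-6.5,16.3]
B = cylinder(h=6.7, r=1.4) → bbox [-1.4,-1.4,0] .. [1.4,1.4,6.7]
lo = A.lo+B.lo = [8.4-1.4, -14.1-1.4, 4.6+0] = [7.000,-15.500,4.600]
hi = A.hi+B.hi = [10.3+1.4, -6.5+1.4, 16.3+6.7] = [11.700,-5.100,23.000]
diag = √(4.7²+10.4²+18.4²) = √468.81 = 21.652


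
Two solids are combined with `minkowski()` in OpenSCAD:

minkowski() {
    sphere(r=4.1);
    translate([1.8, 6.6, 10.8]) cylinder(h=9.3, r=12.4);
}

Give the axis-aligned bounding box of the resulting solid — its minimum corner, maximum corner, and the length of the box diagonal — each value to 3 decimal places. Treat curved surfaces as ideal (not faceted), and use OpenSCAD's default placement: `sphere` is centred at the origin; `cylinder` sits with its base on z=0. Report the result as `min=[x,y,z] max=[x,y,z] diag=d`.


min=[-14.700,-9.900,6.700] max=[18.300,23.100,24.200] diag=49.842

A = translate([1.8, 6.6, 10.8]) cylinder(h=9.3, r=12.4) → bbox [-10.6,-5.8,10.8] .. [14.2,19,20.1]
B = sphere(r=4.1) → bbox [-4.1,-4.1,-4.1] .. [4.1,4.1,4.1]
lo = A.lo+B.lo = [-10.6-4.1, -5.8-4.1, 10.8-4.1] = [-14.700,-9.900,6.700]
hi = A.hi+B.hi = [14.2+4.1, 19+4.1, 20.1+4.1] = [18.300,23.100,24.200]
diag = √(33²+33²+17.5²) = √2484.25 = 49.842


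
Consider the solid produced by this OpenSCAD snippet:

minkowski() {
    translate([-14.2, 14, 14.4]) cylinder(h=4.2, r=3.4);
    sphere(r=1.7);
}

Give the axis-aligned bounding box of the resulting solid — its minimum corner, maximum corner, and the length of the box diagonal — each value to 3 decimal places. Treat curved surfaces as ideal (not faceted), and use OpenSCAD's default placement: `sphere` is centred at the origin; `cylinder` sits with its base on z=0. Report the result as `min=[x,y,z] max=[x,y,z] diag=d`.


min=[-19.300,8.900,12.700] max=[-9.100,19.100,20.300] diag=16.305

A = translate([-14.2, 14, 14.4]) cylinder(h=4.2, r=3.4) → bbox [-17.6,10.6,14.4] .. [-10.8,17.4,18.6]
B = sphere(r=1.7) → bbox [-1.7,-1.7,-1.7] .. [1.7,1.7,1.7]
lo = A.lo+B.lo = [-17.6-1.7, 10.6-1.7, 14.4-1.7] = [-19.300,8.900,12.700]
hi = A.hi+B.hi = [-10.8+1.7, 17.4+1.7, 18.6+1.7] = [-9.100,19.100,20.300]
diag = √(10.2²+10.2²+7.6²) = √265.84 = 16.305


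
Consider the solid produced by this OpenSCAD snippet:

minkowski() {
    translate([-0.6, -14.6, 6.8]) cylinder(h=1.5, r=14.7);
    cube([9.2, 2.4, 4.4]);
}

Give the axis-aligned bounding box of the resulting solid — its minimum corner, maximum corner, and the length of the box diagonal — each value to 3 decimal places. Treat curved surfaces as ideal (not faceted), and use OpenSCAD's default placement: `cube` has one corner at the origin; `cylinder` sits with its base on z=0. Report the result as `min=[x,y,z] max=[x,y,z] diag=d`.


A = translate([-0.6, -14.6, 6.8]) cylinder(h=1.5, r=14.7) → bbox [-15.3,-29.3,6.8] .. [14.1,0.1,8.3]
B = cube([9.2, 2.4, 4.4]) → bbox [0,0,0] .. [9.2,2.4,4.4]
lo = A.lo+B.lo = [-15.3+0, -29.3+0, 6.8+0] = [-15.300,-29.300,6.800]
hi = A.hi+B.hi = [14.1+9.2, 0.1+2.4, 8.3+4.4] = [23.300,2.500,12.700]
diag = √(38.6²+31.8²+5.9²) = √2536.01 = 50.359

min=[-15.300,-29.300,6.800] max=[23.300,2.500,12.700] diag=50.359


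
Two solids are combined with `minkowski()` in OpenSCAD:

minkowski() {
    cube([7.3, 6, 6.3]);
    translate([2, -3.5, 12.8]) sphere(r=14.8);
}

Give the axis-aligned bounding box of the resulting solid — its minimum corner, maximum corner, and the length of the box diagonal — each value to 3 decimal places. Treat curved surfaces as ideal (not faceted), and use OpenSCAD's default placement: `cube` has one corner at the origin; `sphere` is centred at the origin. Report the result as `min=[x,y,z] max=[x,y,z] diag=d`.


A = translate([2, -3.5, 12.8]) sphere(r=14.8) → bbox [-12.8,-18.3,-2] .. [16.8,11.3,27.6]
B = cube([7.3, 6, 6.3]) → bbox [0,0,0] .. [7.3,6,6.3]
lo = A.lo+B.lo = [-12.8+0, -18.3+0, -2+0] = [-12.800,-18.300,-2.000]
hi = A.hi+B.hi = [16.8+7.3, 11.3+6, 27.6+6.3] = [24.100,17.300,33.900]
diag = √(36.9²+35.6²+35.9²) = √3917.78 = 62.592

min=[-12.800,-18.300,-2.000] max=[24.100,17.300,33.900] diag=62.592


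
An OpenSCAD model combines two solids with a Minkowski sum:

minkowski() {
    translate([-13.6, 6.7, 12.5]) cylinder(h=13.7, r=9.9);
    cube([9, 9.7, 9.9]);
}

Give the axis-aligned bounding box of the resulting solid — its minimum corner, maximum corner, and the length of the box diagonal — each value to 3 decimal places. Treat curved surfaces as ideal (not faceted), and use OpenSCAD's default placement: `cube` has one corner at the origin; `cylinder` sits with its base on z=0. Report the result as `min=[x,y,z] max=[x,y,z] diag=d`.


A = translate([-13.6, 6.7, 12.5]) cylinder(h=13.7, r=9.9) → bbox [-23.5,-3.2,12.5] .. [-3.7,16.6,26.2]
B = cube([9, 9.7, 9.9]) → bbox [0,0,0] .. [9,9.7,9.9]
lo = A.lo+B.lo = [-23.5+0, -3.2+0, 12.5+0] = [-23.500,-3.200,12.500]
hi = A.hi+B.hi = [-3.7+9, 16.6+9.7, 26.2+9.9] = [5.300,26.300,36.100]
diag = √(28.8²+29.5²+23.6²) = √2256.65 = 47.504

min=[-23.500,-3.200,12.500] max=[5.300,26.300,36.100] diag=47.504


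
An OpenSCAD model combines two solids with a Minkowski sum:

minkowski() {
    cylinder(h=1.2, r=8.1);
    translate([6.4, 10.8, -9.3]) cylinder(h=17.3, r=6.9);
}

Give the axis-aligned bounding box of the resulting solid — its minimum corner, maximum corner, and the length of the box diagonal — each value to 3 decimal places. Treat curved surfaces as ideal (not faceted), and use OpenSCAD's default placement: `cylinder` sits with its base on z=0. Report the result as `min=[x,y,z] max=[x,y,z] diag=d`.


min=[-8.600,-4.200,-9.300] max=[21.400,25.800,9.200] diag=46.284

A = translate([6.4, 10.8, -9.3]) cylinder(h=17.3, r=6.9) → bbox [-0.5,3.9,-9.3] .. [13.3,17.7,8]
B = cylinder(h=1.2, r=8.1) → bbox [-8.1,-8.1,0] .. [8.1,8.1,1.2]
lo = A.lo+B.lo = [-0.5-8.1, 3.9-8.1, -9.3+0] = [-8.600,-4.200,-9.300]
hi = A.hi+B.hi = [13.3+8.1, 17.7+8.1, 8+1.2] = [21.400,25.800,9.200]
diag = √(30²+30²+18.5²) = √2142.25 = 46.284


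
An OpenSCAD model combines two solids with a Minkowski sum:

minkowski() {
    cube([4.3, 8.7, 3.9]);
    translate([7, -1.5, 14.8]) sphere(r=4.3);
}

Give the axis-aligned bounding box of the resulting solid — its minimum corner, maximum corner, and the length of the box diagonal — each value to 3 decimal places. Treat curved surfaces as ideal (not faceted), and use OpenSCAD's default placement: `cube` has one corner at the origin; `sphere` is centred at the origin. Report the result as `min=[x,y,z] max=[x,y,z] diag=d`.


A = translate([7, -1.5, 14.8]) sphere(r=4.3) → bbox [2.7,-5.8,10.5] .. [11.3,2.8,19.1]
B = cube([4.3, 8.7, 3.9]) → bbox [0,0,0] .. [4.3,8.7,3.9]
lo = A.lo+B.lo = [2.7+0, -5.8+0, 10.5+0] = [2.700,-5.800,10.500]
hi = A.hi+B.hi = [11.3+4.3, 2.8+8.7, 19.1+3.9] = [15.600,11.500,23.000]
diag = √(12.9²+17.3²+12.5²) = √621.95 = 24.939

min=[2.700,-5.800,10.500] max=[15.600,11.500,23.000] diag=24.939
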